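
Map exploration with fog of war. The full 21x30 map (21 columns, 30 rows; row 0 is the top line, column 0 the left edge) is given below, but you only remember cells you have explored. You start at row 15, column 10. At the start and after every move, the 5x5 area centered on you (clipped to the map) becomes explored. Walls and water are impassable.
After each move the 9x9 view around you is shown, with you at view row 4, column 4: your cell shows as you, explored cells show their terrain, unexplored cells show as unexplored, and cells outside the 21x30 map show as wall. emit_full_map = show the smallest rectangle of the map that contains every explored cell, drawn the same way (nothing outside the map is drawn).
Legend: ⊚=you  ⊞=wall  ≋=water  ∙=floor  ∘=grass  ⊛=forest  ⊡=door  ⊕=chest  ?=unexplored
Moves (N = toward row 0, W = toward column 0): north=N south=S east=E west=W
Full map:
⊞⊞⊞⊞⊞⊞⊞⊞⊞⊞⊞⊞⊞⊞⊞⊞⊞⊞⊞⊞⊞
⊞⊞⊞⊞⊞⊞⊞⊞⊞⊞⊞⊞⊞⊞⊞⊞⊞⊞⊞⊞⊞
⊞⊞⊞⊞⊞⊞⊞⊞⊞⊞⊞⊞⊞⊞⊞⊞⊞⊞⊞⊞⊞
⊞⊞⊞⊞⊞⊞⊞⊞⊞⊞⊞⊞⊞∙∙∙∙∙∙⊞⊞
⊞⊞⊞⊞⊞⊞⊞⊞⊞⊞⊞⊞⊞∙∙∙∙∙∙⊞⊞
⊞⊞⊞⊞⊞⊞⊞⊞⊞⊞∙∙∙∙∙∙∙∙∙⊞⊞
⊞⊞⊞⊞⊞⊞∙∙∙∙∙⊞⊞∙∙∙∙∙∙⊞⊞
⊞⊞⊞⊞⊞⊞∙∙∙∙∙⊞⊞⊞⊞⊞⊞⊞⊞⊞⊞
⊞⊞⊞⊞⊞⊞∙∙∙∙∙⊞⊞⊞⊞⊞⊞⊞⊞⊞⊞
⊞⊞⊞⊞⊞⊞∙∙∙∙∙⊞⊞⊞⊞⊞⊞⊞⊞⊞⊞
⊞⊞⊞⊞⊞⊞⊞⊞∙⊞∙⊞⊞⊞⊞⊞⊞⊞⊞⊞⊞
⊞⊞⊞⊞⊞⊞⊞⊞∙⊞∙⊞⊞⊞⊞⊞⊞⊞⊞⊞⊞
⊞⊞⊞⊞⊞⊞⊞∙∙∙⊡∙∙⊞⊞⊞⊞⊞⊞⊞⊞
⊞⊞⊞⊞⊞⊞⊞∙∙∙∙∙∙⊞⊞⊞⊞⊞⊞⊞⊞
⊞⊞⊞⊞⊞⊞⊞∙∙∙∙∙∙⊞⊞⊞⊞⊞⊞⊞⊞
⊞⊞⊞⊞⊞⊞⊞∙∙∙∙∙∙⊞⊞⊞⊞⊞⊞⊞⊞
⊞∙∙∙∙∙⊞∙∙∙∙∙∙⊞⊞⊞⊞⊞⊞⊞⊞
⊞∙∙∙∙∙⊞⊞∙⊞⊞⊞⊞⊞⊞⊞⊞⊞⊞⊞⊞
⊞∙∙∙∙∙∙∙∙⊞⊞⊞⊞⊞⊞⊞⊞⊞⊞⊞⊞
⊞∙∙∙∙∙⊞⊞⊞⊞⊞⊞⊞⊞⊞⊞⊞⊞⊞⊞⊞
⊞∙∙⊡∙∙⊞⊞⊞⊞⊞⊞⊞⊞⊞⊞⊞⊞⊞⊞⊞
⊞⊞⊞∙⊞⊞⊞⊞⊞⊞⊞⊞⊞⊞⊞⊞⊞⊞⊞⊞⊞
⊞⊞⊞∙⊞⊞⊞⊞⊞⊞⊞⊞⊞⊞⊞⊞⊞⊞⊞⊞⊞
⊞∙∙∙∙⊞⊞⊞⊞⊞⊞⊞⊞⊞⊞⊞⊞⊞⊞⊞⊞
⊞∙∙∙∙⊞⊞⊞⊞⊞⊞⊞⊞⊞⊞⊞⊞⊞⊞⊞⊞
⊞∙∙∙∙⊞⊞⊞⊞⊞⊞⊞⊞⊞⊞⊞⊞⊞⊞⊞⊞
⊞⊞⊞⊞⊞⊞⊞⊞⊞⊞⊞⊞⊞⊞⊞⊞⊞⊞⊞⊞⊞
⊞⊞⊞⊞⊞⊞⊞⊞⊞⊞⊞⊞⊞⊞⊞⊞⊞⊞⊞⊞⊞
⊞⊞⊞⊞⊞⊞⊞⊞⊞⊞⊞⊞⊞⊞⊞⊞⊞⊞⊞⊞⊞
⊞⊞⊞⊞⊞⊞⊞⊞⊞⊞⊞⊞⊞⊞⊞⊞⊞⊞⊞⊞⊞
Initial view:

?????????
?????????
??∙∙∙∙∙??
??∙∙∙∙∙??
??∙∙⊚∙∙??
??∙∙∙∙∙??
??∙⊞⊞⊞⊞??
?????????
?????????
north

?????????
?????????
??∙∙⊡∙∙??
??∙∙∙∙∙??
??∙∙⊚∙∙??
??∙∙∙∙∙??
??∙∙∙∙∙??
??∙⊞⊞⊞⊞??
?????????

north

?????????
?????????
??∙⊞∙⊞⊞??
??∙∙⊡∙∙??
??∙∙⊚∙∙??
??∙∙∙∙∙??
??∙∙∙∙∙??
??∙∙∙∙∙??
??∙⊞⊞⊞⊞??

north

?????????
?????????
??∙⊞∙⊞⊞??
??∙⊞∙⊞⊞??
??∙∙⊚∙∙??
??∙∙∙∙∙??
??∙∙∙∙∙??
??∙∙∙∙∙??
??∙∙∙∙∙??

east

?????????
?????????
?∙⊞∙⊞⊞⊞??
?∙⊞∙⊞⊞⊞??
?∙∙⊡⊚∙⊞??
?∙∙∙∙∙⊞??
?∙∙∙∙∙⊞??
?∙∙∙∙∙???
?∙∙∙∙∙???

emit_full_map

∙⊞∙⊞⊞⊞
∙⊞∙⊞⊞⊞
∙∙⊡⊚∙⊞
∙∙∙∙∙⊞
∙∙∙∙∙⊞
∙∙∙∙∙?
∙∙∙∙∙?
∙⊞⊞⊞⊞?

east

?????????
?????????
∙⊞∙⊞⊞⊞⊞??
∙⊞∙⊞⊞⊞⊞??
∙∙⊡∙⊚⊞⊞??
∙∙∙∙∙⊞⊞??
∙∙∙∙∙⊞⊞??
∙∙∙∙∙????
∙∙∙∙∙????

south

?????????
∙⊞∙⊞⊞⊞⊞??
∙⊞∙⊞⊞⊞⊞??
∙∙⊡∙∙⊞⊞??
∙∙∙∙⊚⊞⊞??
∙∙∙∙∙⊞⊞??
∙∙∙∙∙⊞⊞??
∙∙∙∙∙????
∙⊞⊞⊞⊞????

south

∙⊞∙⊞⊞⊞⊞??
∙⊞∙⊞⊞⊞⊞??
∙∙⊡∙∙⊞⊞??
∙∙∙∙∙⊞⊞??
∙∙∙∙⊚⊞⊞??
∙∙∙∙∙⊞⊞??
∙∙∙∙∙⊞⊞??
∙⊞⊞⊞⊞????
?????????

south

∙⊞∙⊞⊞⊞⊞??
∙∙⊡∙∙⊞⊞??
∙∙∙∙∙⊞⊞??
∙∙∙∙∙⊞⊞??
∙∙∙∙⊚⊞⊞??
∙∙∙∙∙⊞⊞??
∙⊞⊞⊞⊞⊞⊞??
?????????
?????????

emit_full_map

∙⊞∙⊞⊞⊞⊞
∙⊞∙⊞⊞⊞⊞
∙∙⊡∙∙⊞⊞
∙∙∙∙∙⊞⊞
∙∙∙∙∙⊞⊞
∙∙∙∙⊚⊞⊞
∙∙∙∙∙⊞⊞
∙⊞⊞⊞⊞⊞⊞

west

?∙⊞∙⊞⊞⊞⊞?
?∙∙⊡∙∙⊞⊞?
?∙∙∙∙∙⊞⊞?
?∙∙∙∙∙⊞⊞?
?∙∙∙⊚∙⊞⊞?
?∙∙∙∙∙⊞⊞?
?∙⊞⊞⊞⊞⊞⊞?
?????????
?????????

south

?∙∙⊡∙∙⊞⊞?
?∙∙∙∙∙⊞⊞?
?∙∙∙∙∙⊞⊞?
?∙∙∙∙∙⊞⊞?
?∙∙∙⊚∙⊞⊞?
?∙⊞⊞⊞⊞⊞⊞?
??⊞⊞⊞⊞⊞??
?????????
?????????

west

??∙∙⊡∙∙⊞⊞
??∙∙∙∙∙⊞⊞
??∙∙∙∙∙⊞⊞
??∙∙∙∙∙⊞⊞
??∙∙⊚∙∙⊞⊞
??∙⊞⊞⊞⊞⊞⊞
??∙⊞⊞⊞⊞⊞?
?????????
?????????

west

???∙∙⊡∙∙⊞
???∙∙∙∙∙⊞
??∙∙∙∙∙∙⊞
??∙∙∙∙∙∙⊞
??∙∙⊚∙∙∙⊞
??⊞∙⊞⊞⊞⊞⊞
??∙∙⊞⊞⊞⊞⊞
?????????
?????????

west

????∙∙⊡∙∙
????∙∙∙∙∙
??⊞∙∙∙∙∙∙
??⊞∙∙∙∙∙∙
??⊞∙⊚∙∙∙∙
??⊞⊞∙⊞⊞⊞⊞
??∙∙∙⊞⊞⊞⊞
?????????
?????????

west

?????∙∙⊡∙
?????∙∙∙∙
??⊞⊞∙∙∙∙∙
??⊞⊞∙∙∙∙∙
??∙⊞⊚∙∙∙∙
??∙⊞⊞∙⊞⊞⊞
??∙∙∙∙⊞⊞⊞
?????????
?????????

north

?????∙⊞∙⊞
?????∙∙⊡∙
??⊞⊞∙∙∙∙∙
??⊞⊞∙∙∙∙∙
??⊞⊞⊚∙∙∙∙
??∙⊞∙∙∙∙∙
??∙⊞⊞∙⊞⊞⊞
??∙∙∙∙⊞⊞⊞
?????????

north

?????∙⊞∙⊞
?????∙⊞∙⊞
??⊞⊞∙∙∙⊡∙
??⊞⊞∙∙∙∙∙
??⊞⊞⊚∙∙∙∙
??⊞⊞∙∙∙∙∙
??∙⊞∙∙∙∙∙
??∙⊞⊞∙⊞⊞⊞
??∙∙∙∙⊞⊞⊞

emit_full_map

???∙⊞∙⊞⊞⊞⊞
???∙⊞∙⊞⊞⊞⊞
⊞⊞∙∙∙⊡∙∙⊞⊞
⊞⊞∙∙∙∙∙∙⊞⊞
⊞⊞⊚∙∙∙∙∙⊞⊞
⊞⊞∙∙∙∙∙∙⊞⊞
∙⊞∙∙∙∙∙∙⊞⊞
∙⊞⊞∙⊞⊞⊞⊞⊞⊞
∙∙∙∙⊞⊞⊞⊞⊞?

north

?????????
?????∙⊞∙⊞
??⊞⊞⊞∙⊞∙⊞
??⊞⊞∙∙∙⊡∙
??⊞⊞⊚∙∙∙∙
??⊞⊞∙∙∙∙∙
??⊞⊞∙∙∙∙∙
??∙⊞∙∙∙∙∙
??∙⊞⊞∙⊞⊞⊞

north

?????????
?????????
??⊞⊞⊞∙⊞∙⊞
??⊞⊞⊞∙⊞∙⊞
??⊞⊞⊚∙∙⊡∙
??⊞⊞∙∙∙∙∙
??⊞⊞∙∙∙∙∙
??⊞⊞∙∙∙∙∙
??∙⊞∙∙∙∙∙

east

?????????
?????????
?⊞⊞⊞∙⊞∙⊞⊞
?⊞⊞⊞∙⊞∙⊞⊞
?⊞⊞∙⊚∙⊡∙∙
?⊞⊞∙∙∙∙∙∙
?⊞⊞∙∙∙∙∙∙
?⊞⊞∙∙∙∙∙∙
?∙⊞∙∙∙∙∙∙

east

?????????
?????????
⊞⊞⊞∙⊞∙⊞⊞⊞
⊞⊞⊞∙⊞∙⊞⊞⊞
⊞⊞∙∙⊚⊡∙∙⊞
⊞⊞∙∙∙∙∙∙⊞
⊞⊞∙∙∙∙∙∙⊞
⊞⊞∙∙∙∙∙∙⊞
∙⊞∙∙∙∙∙∙⊞

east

?????????
?????????
⊞⊞∙⊞∙⊞⊞⊞⊞
⊞⊞∙⊞∙⊞⊞⊞⊞
⊞∙∙∙⊚∙∙⊞⊞
⊞∙∙∙∙∙∙⊞⊞
⊞∙∙∙∙∙∙⊞⊞
⊞∙∙∙∙∙∙⊞⊞
⊞∙∙∙∙∙∙⊞⊞

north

?????????
?????????
??∙∙∙⊞⊞??
⊞⊞∙⊞∙⊞⊞⊞⊞
⊞⊞∙⊞⊚⊞⊞⊞⊞
⊞∙∙∙⊡∙∙⊞⊞
⊞∙∙∙∙∙∙⊞⊞
⊞∙∙∙∙∙∙⊞⊞
⊞∙∙∙∙∙∙⊞⊞

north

?????????
?????????
??∙∙∙⊞⊞??
??∙∙∙⊞⊞??
⊞⊞∙⊞⊚⊞⊞⊞⊞
⊞⊞∙⊞∙⊞⊞⊞⊞
⊞∙∙∙⊡∙∙⊞⊞
⊞∙∙∙∙∙∙⊞⊞
⊞∙∙∙∙∙∙⊞⊞

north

?????????
?????????
??∙∙∙⊞⊞??
??∙∙∙⊞⊞??
??∙∙⊚⊞⊞??
⊞⊞∙⊞∙⊞⊞⊞⊞
⊞⊞∙⊞∙⊞⊞⊞⊞
⊞∙∙∙⊡∙∙⊞⊞
⊞∙∙∙∙∙∙⊞⊞

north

?????????
?????????
??∙∙∙⊞⊞??
??∙∙∙⊞⊞??
??∙∙⊚⊞⊞??
??∙∙∙⊞⊞??
⊞⊞∙⊞∙⊞⊞⊞⊞
⊞⊞∙⊞∙⊞⊞⊞⊞
⊞∙∙∙⊡∙∙⊞⊞

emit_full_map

???∙∙∙⊞⊞??
???∙∙∙⊞⊞??
???∙∙⊚⊞⊞??
???∙∙∙⊞⊞??
⊞⊞⊞∙⊞∙⊞⊞⊞⊞
⊞⊞⊞∙⊞∙⊞⊞⊞⊞
⊞⊞∙∙∙⊡∙∙⊞⊞
⊞⊞∙∙∙∙∙∙⊞⊞
⊞⊞∙∙∙∙∙∙⊞⊞
⊞⊞∙∙∙∙∙∙⊞⊞
∙⊞∙∙∙∙∙∙⊞⊞
∙⊞⊞∙⊞⊞⊞⊞⊞⊞
∙∙∙∙⊞⊞⊞⊞⊞?


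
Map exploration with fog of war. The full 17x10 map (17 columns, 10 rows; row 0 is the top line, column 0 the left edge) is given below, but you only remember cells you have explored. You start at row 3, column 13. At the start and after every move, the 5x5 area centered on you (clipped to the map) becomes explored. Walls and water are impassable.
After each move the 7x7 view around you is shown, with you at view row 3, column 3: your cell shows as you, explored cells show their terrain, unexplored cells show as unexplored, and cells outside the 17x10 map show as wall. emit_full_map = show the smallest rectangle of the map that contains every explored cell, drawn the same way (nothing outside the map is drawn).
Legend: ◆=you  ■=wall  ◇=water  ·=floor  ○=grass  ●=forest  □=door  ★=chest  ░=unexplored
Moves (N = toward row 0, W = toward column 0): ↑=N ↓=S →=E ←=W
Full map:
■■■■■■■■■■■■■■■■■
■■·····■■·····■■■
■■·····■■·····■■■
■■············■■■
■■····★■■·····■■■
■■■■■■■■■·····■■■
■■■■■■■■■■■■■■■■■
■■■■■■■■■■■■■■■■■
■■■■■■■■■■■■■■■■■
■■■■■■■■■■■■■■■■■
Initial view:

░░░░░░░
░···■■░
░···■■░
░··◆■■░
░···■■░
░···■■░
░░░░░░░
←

░░░░░░░
░····■■
░····■■
░··◆·■■
░····■■
░····■■
░░░░░░░

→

░░░░░░░
····■■░
····■■░
···◆■■░
····■■░
····■■░
░░░░░░░

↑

■■■■■■■
░■■■■■░
····■■░
···◆■■░
····■■░
····■■░
····■■░

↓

░■■■■■░
····■■░
····■■░
···◆■■░
····■■░
····■■░
░░░░░░░

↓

····■■░
····■■░
····■■░
···◆■■░
····■■░
░■■■■■░
░░░░░░░

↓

····■■░
····■■░
····■■░
···◆■■░
░■■■■■░
░■■■■■░
░░░░░░░

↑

····■■░
····■■░
····■■░
···◆■■░
····■■░
░■■■■■░
░■■■■■░

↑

░■■■■■░
····■■░
····■■░
···◆■■░
····■■░
····■■░
░■■■■■░

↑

■■■■■■■
░■■■■■░
····■■░
···◆■■░
····■■░
····■■░
····■■░

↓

░■■■■■░
····■■░
····■■░
···◆■■░
····■■░
····■■░
░■■■■■░


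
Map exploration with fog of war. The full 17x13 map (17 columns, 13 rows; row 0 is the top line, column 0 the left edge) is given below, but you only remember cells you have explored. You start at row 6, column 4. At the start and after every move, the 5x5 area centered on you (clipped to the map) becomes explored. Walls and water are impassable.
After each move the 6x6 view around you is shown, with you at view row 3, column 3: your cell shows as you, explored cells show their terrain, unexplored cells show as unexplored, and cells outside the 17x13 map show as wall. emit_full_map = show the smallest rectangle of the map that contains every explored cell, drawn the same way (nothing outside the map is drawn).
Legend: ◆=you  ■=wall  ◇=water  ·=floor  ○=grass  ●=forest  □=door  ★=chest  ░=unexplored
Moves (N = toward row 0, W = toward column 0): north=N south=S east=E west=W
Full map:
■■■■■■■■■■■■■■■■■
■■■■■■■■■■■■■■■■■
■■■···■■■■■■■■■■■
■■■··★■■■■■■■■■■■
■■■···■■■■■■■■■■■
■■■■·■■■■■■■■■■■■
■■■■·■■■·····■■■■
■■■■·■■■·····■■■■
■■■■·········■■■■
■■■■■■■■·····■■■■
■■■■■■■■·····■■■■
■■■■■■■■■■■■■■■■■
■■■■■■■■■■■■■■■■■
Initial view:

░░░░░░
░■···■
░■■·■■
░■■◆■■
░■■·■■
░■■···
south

░■···■
░■■·■■
░■■·■■
░■■◆■■
░■■···
░■■■■■

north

░░░░░░
░■···■
░■■·■■
░■■◆■■
░■■·■■
░■■···

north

░░░░░░
░■··★■
░■···■
░■■◆■■
░■■·■■
░■■·■■

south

░■··★■
░■···■
░■■·■■
░■■◆■■
░■■·■■
░■■···

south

░■···■
░■■·■■
░■■·■■
░■■◆■■
░■■···
░■■■■■

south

░■■·■■
░■■·■■
░■■·■■
░■■◆··
░■■■■■
░■■■■■


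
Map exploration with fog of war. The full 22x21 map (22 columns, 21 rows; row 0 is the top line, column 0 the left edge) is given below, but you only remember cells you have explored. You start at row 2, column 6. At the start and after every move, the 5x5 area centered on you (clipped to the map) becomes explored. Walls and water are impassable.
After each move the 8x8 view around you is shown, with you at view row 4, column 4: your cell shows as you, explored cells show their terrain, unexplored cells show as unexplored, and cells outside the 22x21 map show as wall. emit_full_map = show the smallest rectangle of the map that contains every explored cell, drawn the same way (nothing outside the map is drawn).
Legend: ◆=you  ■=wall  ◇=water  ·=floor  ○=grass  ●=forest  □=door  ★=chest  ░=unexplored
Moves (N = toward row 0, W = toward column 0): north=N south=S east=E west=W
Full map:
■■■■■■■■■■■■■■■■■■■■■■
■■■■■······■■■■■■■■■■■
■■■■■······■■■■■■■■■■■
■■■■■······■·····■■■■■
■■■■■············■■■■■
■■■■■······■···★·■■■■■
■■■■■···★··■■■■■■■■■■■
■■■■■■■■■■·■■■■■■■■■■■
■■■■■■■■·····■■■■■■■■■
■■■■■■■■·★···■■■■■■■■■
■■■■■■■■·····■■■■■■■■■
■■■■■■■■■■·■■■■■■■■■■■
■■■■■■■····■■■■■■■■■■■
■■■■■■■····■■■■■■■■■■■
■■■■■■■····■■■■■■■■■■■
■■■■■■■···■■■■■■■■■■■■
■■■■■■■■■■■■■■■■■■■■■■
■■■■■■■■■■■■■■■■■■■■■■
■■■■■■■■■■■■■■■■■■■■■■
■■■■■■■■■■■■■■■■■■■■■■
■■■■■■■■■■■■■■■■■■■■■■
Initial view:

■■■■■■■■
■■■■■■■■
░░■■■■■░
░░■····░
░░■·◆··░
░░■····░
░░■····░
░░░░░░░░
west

■■■■■■■■
■■■■■■■■
░░■■■■■■
░░■■····
░░■■◆···
░░■■····
░░■■····
░░░░░░░░

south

■■■■■■■■
░░■■■■■■
░░■■····
░░■■····
░░■■◆···
░░■■····
░░■■···░
░░░░░░░░

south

░░■■■■■■
░░■■····
░░■■····
░░■■····
░░■■◆···
░░■■···░
░░■■···░
░░░░░░░░

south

░░■■····
░░■■····
░░■■····
░░■■····
░░■■◆··░
░░■■···░
░░■■■■■░
░░░░░░░░

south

░░■■····
░░■■····
░░■■····
░░■■···░
░░■■◆··░
░░■■■■■░
░░■■■■■░
░░░░░░░░

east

░■■····░
░■■····░
░■■····░
░■■····░
░■■·◆·★░
░■■■■■■░
░■■■■■·░
░░░░░░░░

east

■■····░░
■■····░░
■■·····░
■■·····░
■■··◆★·░
■■■■■■■░
■■■■■··░
░░░░░░░░

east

■····░░░
■····░░░
■······░
■······░
■···◆··░
■■■■■■·░
■■■■···░
░░░░░░░░

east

····░░░░
····░░░░
·······░
······■░
···★◆·■░
■■■■■·■░
■■■····░
░░░░░░░░

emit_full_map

■■■■■■░░░
■■····░░░
■■····░░░
■■····░░░
■■·······
■■······■
■■···★◆·■
■■■■■■■·■
■■■■■····

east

···░░░░░
···░░░░░
·······░
·····■·░
··★·◆■■░
■■■■·■■░
■■·····░
░░░░░░░░

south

···░░░░░
·······░
·····■·░
··★··■■░
■■■■◆■■░
■■·····░
░░·★···░
░░░░░░░░

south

·······░
·····■·░
··★··■■░
■■■■·■■░
■■··◆··░
░░·★···░
░░·····░
░░░░░░░░

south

·····■·░
··★··■■░
■■■■·■■░
■■·····░
░░·★◆··░
░░·····░
░░■■·■■░
░░░░░░░░

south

··★··■■░
■■■■·■■░
■■·····░
░░·★···░
░░··◆··░
░░■■·■■░
░░···■■░
░░░░░░░░

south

■■■■·■■░
■■·····░
░░·★···░
░░·····░
░░■■◆■■░
░░···■■░
░░···■■░
░░░░░░░░

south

■■·····░
░░·★···░
░░·····░
░░■■·■■░
░░··◆■■░
░░···■■░
░░···■■░
░░░░░░░░

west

■■■·····
░░░·★···
░░■·····
░░■■■·■■
░░··◆·■■
░░····■■
░░····■■
░░░░░░░░

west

■■■■····
░░░░·★··
░░■■····
░░■■■■·■
░░■·◆··■
░░■····■
░░■····■
░░░░░░░░

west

■■■■■···
░░░░░·★·
░░■■■···
░░■■■■■·
░░■■◆···
░░■■····
░░■■····
░░░░░░░░

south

░░░░░·★·
░░■■■···
░░■■■■■·
░░■■····
░░■■◆···
░░■■····
░░■■···░
░░░░░░░░

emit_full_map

■■■■■■░░░░
■■····░░░░
■■····░░░░
■■····░░░░
■■········
■■······■·
■■···★··■■
■■■■■■■·■■
■■■■■·····
░░░░░·★···
░░■■■·····
░░■■■■■·■■
░░■■····■■
░░■■◆···■■
░░■■····■■
░░■■···░░░

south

░░■■■···
░░■■■■■·
░░■■····
░░■■····
░░■■◆···
░░■■···░
░░■■■■■░
░░░░░░░░

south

░░■■■■■·
░░■■····
░░■■····
░░■■····
░░■■◆··░
░░■■■■■░
░░■■■■■░
░░░░░░░░

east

░■■■■■·■
░■■····■
░■■····■
░■■····■
░■■·◆·■░
░■■■■■■░
░■■■■■■░
░░░░░░░░

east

■■■■■·■■
■■····■■
■■····■■
■■····■■
■■··◆■■░
■■■■■■■░
■■■■■■■░
░░░░░░░░

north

■■■·····
■■■■■·■■
■■····■■
■■····■■
■■··◆·■■
■■···■■░
■■■■■■■░
■■■■■■■░

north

░░░·★···
■■■·····
■■■■■·■■
■■····■■
■■··◆·■■
■■····■■
■■···■■░
■■■■■■■░

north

■■■·····
░░░·★···
■■■·····
■■■■■·■■
■■··◆·■■
■■····■■
■■····■■
■■···■■░

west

■■■■····
░░░░·★··
░■■■····
░■■■■■·■
░■■·◆··■
░■■····■
░■■····■
░■■···■■

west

■■■■■···
░░░░░·★·
░░■■■···
░░■■■■■·
░░■■◆···
░░■■····
░░■■····
░░■■···■

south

░░░░░·★·
░░■■■···
░░■■■■■·
░░■■····
░░■■◆···
░░■■····
░░■■···■
░░■■■■■■

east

░░░░·★··
░■■■····
░■■■■■·■
░■■····■
░■■·◆··■
░■■····■
░■■···■■
░■■■■■■■

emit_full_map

■■■■■■░░░░
■■····░░░░
■■····░░░░
■■····░░░░
■■········
■■······■·
■■···★··■■
■■■■■■■·■■
■■■■■·····
░░░░░·★···
░░■■■·····
░░■■■■■·■■
░░■■····■■
░░■■·◆··■■
░░■■····■■
░░■■···■■░
░░■■■■■■■░
░░■■■■■■■░

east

░░░·★···
■■■·····
■■■■■·■■
■■····■■
■■··◆·■■
■■····■■
■■···■■░
■■■■■■■░

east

░░·★···░
■■·····░
■■■■·■■░
■····■■░
■···◆■■░
■····■■░
■···■■■░
■■■■■■░░

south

■■·····░
■■■■·■■░
■····■■░
■····■■░
■···◆■■░
■···■■■░
■■■■■■■░
■■■■■■░░

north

░░·★···░
■■·····░
■■■■·■■░
■····■■░
■···◆■■░
■····■■░
■···■■■░
■■■■■■■░

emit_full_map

■■■■■■░░░░
■■····░░░░
■■····░░░░
■■····░░░░
■■········
■■······■·
■■···★··■■
■■■■■■■·■■
■■■■■·····
░░░░░·★···
░░■■■·····
░░■■■■■·■■
░░■■····■■
░░■■···◆■■
░░■■····■■
░░■■···■■■
░░■■■■■■■■
░░■■■■■■■░


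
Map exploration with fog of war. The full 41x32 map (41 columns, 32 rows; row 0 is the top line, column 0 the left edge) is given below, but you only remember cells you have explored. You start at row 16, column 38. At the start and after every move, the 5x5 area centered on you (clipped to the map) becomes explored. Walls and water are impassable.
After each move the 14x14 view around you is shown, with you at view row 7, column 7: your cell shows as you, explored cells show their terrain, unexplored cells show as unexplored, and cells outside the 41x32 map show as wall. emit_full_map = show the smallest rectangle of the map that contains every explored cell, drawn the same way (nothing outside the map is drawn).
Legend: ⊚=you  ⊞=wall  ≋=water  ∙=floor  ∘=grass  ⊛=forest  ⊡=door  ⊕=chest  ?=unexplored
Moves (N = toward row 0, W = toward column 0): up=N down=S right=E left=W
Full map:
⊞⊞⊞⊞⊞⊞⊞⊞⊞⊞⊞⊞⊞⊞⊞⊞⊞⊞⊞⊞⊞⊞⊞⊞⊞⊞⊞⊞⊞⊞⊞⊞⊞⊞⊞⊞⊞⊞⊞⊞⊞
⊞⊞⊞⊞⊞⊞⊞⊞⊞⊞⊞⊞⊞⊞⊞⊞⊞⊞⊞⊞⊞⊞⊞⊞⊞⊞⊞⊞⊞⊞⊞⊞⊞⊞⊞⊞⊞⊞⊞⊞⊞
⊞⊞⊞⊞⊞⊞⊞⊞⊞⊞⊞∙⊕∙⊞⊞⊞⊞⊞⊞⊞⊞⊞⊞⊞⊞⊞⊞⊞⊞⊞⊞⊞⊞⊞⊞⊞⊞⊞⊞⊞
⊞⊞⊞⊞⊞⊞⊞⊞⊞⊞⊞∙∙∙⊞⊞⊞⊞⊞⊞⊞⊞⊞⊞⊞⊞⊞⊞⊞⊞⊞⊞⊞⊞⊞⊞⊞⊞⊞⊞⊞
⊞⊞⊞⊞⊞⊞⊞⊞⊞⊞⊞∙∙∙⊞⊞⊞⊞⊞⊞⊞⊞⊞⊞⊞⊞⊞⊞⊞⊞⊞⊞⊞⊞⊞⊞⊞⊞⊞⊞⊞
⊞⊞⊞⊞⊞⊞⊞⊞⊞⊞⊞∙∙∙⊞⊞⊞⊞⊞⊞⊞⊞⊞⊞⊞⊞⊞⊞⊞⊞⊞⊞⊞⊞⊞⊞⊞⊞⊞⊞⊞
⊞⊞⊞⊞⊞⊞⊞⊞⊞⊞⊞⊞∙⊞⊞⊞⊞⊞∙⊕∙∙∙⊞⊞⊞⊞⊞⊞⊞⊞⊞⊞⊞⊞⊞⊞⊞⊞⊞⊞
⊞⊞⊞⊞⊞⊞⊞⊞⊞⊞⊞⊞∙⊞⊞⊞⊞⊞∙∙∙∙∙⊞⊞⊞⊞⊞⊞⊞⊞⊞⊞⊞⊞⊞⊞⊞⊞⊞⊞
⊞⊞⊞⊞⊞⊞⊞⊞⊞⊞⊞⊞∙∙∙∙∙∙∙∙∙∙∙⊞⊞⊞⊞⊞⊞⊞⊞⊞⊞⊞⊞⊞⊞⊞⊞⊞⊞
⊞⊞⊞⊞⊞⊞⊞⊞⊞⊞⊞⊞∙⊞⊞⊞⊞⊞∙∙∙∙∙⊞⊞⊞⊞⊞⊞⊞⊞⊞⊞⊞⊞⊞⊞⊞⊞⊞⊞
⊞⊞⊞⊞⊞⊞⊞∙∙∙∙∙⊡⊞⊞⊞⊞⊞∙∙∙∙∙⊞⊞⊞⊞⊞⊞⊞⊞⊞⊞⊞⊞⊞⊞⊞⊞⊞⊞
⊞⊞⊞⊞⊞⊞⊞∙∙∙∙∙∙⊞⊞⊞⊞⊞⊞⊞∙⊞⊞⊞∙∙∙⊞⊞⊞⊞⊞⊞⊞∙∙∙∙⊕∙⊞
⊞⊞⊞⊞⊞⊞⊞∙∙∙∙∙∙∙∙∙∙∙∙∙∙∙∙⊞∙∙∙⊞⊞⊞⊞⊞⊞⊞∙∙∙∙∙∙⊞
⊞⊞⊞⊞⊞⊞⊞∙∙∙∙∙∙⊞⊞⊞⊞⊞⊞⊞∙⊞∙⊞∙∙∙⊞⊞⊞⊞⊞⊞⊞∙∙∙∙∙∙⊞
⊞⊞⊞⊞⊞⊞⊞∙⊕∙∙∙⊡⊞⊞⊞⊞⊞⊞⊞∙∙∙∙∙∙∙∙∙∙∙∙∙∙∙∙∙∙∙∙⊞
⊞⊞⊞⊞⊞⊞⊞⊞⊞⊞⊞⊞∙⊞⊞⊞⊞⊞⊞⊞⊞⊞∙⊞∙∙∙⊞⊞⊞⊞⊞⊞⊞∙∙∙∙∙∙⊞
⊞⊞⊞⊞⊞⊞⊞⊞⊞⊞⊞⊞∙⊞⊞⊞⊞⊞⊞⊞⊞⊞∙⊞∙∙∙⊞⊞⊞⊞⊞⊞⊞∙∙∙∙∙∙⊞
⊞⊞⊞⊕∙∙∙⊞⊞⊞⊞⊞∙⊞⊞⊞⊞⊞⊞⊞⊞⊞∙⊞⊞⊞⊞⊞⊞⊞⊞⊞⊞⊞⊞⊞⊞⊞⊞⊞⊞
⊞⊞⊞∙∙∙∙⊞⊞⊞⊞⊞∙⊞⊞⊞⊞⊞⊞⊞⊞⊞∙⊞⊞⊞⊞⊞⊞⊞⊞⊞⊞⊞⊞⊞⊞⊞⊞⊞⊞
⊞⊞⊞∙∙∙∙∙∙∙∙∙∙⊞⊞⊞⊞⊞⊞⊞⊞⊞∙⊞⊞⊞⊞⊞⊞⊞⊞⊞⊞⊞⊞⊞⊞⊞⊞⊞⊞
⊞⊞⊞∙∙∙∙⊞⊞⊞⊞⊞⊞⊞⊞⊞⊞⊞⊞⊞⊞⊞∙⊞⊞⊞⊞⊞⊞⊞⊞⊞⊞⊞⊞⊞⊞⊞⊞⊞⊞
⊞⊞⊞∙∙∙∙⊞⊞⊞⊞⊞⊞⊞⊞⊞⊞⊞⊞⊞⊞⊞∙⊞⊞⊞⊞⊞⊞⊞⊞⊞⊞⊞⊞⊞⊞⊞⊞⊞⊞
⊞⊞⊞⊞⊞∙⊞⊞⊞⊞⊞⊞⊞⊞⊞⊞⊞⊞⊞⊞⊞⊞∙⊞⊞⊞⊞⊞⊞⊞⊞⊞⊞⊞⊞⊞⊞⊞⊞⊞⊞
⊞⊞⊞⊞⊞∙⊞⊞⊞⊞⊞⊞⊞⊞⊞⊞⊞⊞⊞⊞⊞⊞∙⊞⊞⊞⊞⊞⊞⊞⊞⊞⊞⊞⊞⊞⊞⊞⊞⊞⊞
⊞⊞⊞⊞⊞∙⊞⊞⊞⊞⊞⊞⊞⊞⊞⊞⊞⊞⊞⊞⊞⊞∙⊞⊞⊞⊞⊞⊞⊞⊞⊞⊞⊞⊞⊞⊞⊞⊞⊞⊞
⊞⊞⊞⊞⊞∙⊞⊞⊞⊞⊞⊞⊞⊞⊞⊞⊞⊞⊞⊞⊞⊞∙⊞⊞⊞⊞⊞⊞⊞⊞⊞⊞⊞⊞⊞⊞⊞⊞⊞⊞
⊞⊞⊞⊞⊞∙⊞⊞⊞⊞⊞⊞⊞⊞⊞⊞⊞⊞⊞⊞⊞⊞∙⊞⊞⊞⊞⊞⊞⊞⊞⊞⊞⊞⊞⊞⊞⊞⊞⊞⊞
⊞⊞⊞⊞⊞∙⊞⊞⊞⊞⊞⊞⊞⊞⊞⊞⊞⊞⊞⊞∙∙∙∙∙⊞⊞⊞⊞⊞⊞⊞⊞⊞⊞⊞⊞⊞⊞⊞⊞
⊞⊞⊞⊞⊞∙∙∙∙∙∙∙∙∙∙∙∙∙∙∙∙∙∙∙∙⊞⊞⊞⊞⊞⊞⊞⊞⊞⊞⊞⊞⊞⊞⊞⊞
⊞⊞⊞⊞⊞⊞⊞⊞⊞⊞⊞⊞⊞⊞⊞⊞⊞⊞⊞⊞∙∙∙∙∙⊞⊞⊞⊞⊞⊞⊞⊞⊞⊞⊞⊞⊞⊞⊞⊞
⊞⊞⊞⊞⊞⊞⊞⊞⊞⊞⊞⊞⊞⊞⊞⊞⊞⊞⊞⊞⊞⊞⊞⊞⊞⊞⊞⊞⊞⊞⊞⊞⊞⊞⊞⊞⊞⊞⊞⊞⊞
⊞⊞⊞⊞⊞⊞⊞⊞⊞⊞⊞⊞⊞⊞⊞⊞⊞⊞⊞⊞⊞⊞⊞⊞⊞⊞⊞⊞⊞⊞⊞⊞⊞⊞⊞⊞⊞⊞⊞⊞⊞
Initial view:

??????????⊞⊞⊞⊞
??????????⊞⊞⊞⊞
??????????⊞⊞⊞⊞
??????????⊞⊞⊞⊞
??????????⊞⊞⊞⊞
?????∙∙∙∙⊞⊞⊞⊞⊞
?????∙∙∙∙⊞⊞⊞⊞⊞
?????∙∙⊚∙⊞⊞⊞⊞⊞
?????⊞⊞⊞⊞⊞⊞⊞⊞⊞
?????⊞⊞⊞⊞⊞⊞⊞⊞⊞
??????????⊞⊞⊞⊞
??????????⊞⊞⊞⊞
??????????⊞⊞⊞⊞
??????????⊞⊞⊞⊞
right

?????????⊞⊞⊞⊞⊞
?????????⊞⊞⊞⊞⊞
?????????⊞⊞⊞⊞⊞
?????????⊞⊞⊞⊞⊞
?????????⊞⊞⊞⊞⊞
????∙∙∙∙⊞⊞⊞⊞⊞⊞
????∙∙∙∙⊞⊞⊞⊞⊞⊞
????∙∙∙⊚⊞⊞⊞⊞⊞⊞
????⊞⊞⊞⊞⊞⊞⊞⊞⊞⊞
????⊞⊞⊞⊞⊞⊞⊞⊞⊞⊞
?????????⊞⊞⊞⊞⊞
?????????⊞⊞⊞⊞⊞
?????????⊞⊞⊞⊞⊞
?????????⊞⊞⊞⊞⊞

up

?????????⊞⊞⊞⊞⊞
?????????⊞⊞⊞⊞⊞
?????????⊞⊞⊞⊞⊞
?????????⊞⊞⊞⊞⊞
?????????⊞⊞⊞⊞⊞
?????∙∙∙⊞⊞⊞⊞⊞⊞
????∙∙∙∙⊞⊞⊞⊞⊞⊞
????∙∙∙⊚⊞⊞⊞⊞⊞⊞
????∙∙∙∙⊞⊞⊞⊞⊞⊞
????⊞⊞⊞⊞⊞⊞⊞⊞⊞⊞
????⊞⊞⊞⊞⊞⊞⊞⊞⊞⊞
?????????⊞⊞⊞⊞⊞
?????????⊞⊞⊞⊞⊞
?????????⊞⊞⊞⊞⊞

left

??????????⊞⊞⊞⊞
??????????⊞⊞⊞⊞
??????????⊞⊞⊞⊞
??????????⊞⊞⊞⊞
??????????⊞⊞⊞⊞
?????∙∙∙∙⊞⊞⊞⊞⊞
?????∙∙∙∙⊞⊞⊞⊞⊞
?????∙∙⊚∙⊞⊞⊞⊞⊞
?????∙∙∙∙⊞⊞⊞⊞⊞
?????⊞⊞⊞⊞⊞⊞⊞⊞⊞
?????⊞⊞⊞⊞⊞⊞⊞⊞⊞
??????????⊞⊞⊞⊞
??????????⊞⊞⊞⊞
??????????⊞⊞⊞⊞

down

??????????⊞⊞⊞⊞
??????????⊞⊞⊞⊞
??????????⊞⊞⊞⊞
??????????⊞⊞⊞⊞
?????∙∙∙∙⊞⊞⊞⊞⊞
?????∙∙∙∙⊞⊞⊞⊞⊞
?????∙∙∙∙⊞⊞⊞⊞⊞
?????∙∙⊚∙⊞⊞⊞⊞⊞
?????⊞⊞⊞⊞⊞⊞⊞⊞⊞
?????⊞⊞⊞⊞⊞⊞⊞⊞⊞
??????????⊞⊞⊞⊞
??????????⊞⊞⊞⊞
??????????⊞⊞⊞⊞
??????????⊞⊞⊞⊞

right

?????????⊞⊞⊞⊞⊞
?????????⊞⊞⊞⊞⊞
?????????⊞⊞⊞⊞⊞
?????????⊞⊞⊞⊞⊞
????∙∙∙∙⊞⊞⊞⊞⊞⊞
????∙∙∙∙⊞⊞⊞⊞⊞⊞
????∙∙∙∙⊞⊞⊞⊞⊞⊞
????∙∙∙⊚⊞⊞⊞⊞⊞⊞
????⊞⊞⊞⊞⊞⊞⊞⊞⊞⊞
????⊞⊞⊞⊞⊞⊞⊞⊞⊞⊞
?????????⊞⊞⊞⊞⊞
?????????⊞⊞⊞⊞⊞
?????????⊞⊞⊞⊞⊞
?????????⊞⊞⊞⊞⊞

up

?????????⊞⊞⊞⊞⊞
?????????⊞⊞⊞⊞⊞
?????????⊞⊞⊞⊞⊞
?????????⊞⊞⊞⊞⊞
?????????⊞⊞⊞⊞⊞
????∙∙∙∙⊞⊞⊞⊞⊞⊞
????∙∙∙∙⊞⊞⊞⊞⊞⊞
????∙∙∙⊚⊞⊞⊞⊞⊞⊞
????∙∙∙∙⊞⊞⊞⊞⊞⊞
????⊞⊞⊞⊞⊞⊞⊞⊞⊞⊞
????⊞⊞⊞⊞⊞⊞⊞⊞⊞⊞
?????????⊞⊞⊞⊞⊞
?????????⊞⊞⊞⊞⊞
?????????⊞⊞⊞⊞⊞

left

??????????⊞⊞⊞⊞
??????????⊞⊞⊞⊞
??????????⊞⊞⊞⊞
??????????⊞⊞⊞⊞
??????????⊞⊞⊞⊞
?????∙∙∙∙⊞⊞⊞⊞⊞
?????∙∙∙∙⊞⊞⊞⊞⊞
?????∙∙⊚∙⊞⊞⊞⊞⊞
?????∙∙∙∙⊞⊞⊞⊞⊞
?????⊞⊞⊞⊞⊞⊞⊞⊞⊞
?????⊞⊞⊞⊞⊞⊞⊞⊞⊞
??????????⊞⊞⊞⊞
??????????⊞⊞⊞⊞
??????????⊞⊞⊞⊞

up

??????????⊞⊞⊞⊞
??????????⊞⊞⊞⊞
??????????⊞⊞⊞⊞
??????????⊞⊞⊞⊞
??????????⊞⊞⊞⊞
?????∙∙∙∙⊞⊞⊞⊞⊞
?????∙∙∙∙⊞⊞⊞⊞⊞
?????∙∙⊚∙⊞⊞⊞⊞⊞
?????∙∙∙∙⊞⊞⊞⊞⊞
?????∙∙∙∙⊞⊞⊞⊞⊞
?????⊞⊞⊞⊞⊞⊞⊞⊞⊞
?????⊞⊞⊞⊞⊞⊞⊞⊞⊞
??????????⊞⊞⊞⊞
??????????⊞⊞⊞⊞

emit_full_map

∙∙∙∙⊞
∙∙∙∙⊞
∙∙⊚∙⊞
∙∙∙∙⊞
∙∙∙∙⊞
⊞⊞⊞⊞⊞
⊞⊞⊞⊞⊞

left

???????????⊞⊞⊞
???????????⊞⊞⊞
???????????⊞⊞⊞
???????????⊞⊞⊞
???????????⊞⊞⊞
?????∙∙∙∙∙⊞⊞⊞⊞
?????∙∙∙∙∙⊞⊞⊞⊞
?????∙∙⊚∙∙⊞⊞⊞⊞
?????∙∙∙∙∙⊞⊞⊞⊞
?????∙∙∙∙∙⊞⊞⊞⊞
??????⊞⊞⊞⊞⊞⊞⊞⊞
??????⊞⊞⊞⊞⊞⊞⊞⊞
???????????⊞⊞⊞
???????????⊞⊞⊞

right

??????????⊞⊞⊞⊞
??????????⊞⊞⊞⊞
??????????⊞⊞⊞⊞
??????????⊞⊞⊞⊞
??????????⊞⊞⊞⊞
????∙∙∙∙∙⊞⊞⊞⊞⊞
????∙∙∙∙∙⊞⊞⊞⊞⊞
????∙∙∙⊚∙⊞⊞⊞⊞⊞
????∙∙∙∙∙⊞⊞⊞⊞⊞
????∙∙∙∙∙⊞⊞⊞⊞⊞
?????⊞⊞⊞⊞⊞⊞⊞⊞⊞
?????⊞⊞⊞⊞⊞⊞⊞⊞⊞
??????????⊞⊞⊞⊞
??????????⊞⊞⊞⊞

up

??????????⊞⊞⊞⊞
??????????⊞⊞⊞⊞
??????????⊞⊞⊞⊞
??????????⊞⊞⊞⊞
??????????⊞⊞⊞⊞
?????∙∙⊕∙⊞⊞⊞⊞⊞
????∙∙∙∙∙⊞⊞⊞⊞⊞
????∙∙∙⊚∙⊞⊞⊞⊞⊞
????∙∙∙∙∙⊞⊞⊞⊞⊞
????∙∙∙∙∙⊞⊞⊞⊞⊞
????∙∙∙∙∙⊞⊞⊞⊞⊞
?????⊞⊞⊞⊞⊞⊞⊞⊞⊞
?????⊞⊞⊞⊞⊞⊞⊞⊞⊞
??????????⊞⊞⊞⊞

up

??????????⊞⊞⊞⊞
??????????⊞⊞⊞⊞
??????????⊞⊞⊞⊞
??????????⊞⊞⊞⊞
??????????⊞⊞⊞⊞
?????⊞⊞⊞⊞⊞⊞⊞⊞⊞
?????∙∙⊕∙⊞⊞⊞⊞⊞
????∙∙∙⊚∙⊞⊞⊞⊞⊞
????∙∙∙∙∙⊞⊞⊞⊞⊞
????∙∙∙∙∙⊞⊞⊞⊞⊞
????∙∙∙∙∙⊞⊞⊞⊞⊞
????∙∙∙∙∙⊞⊞⊞⊞⊞
?????⊞⊞⊞⊞⊞⊞⊞⊞⊞
?????⊞⊞⊞⊞⊞⊞⊞⊞⊞

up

??????????⊞⊞⊞⊞
??????????⊞⊞⊞⊞
??????????⊞⊞⊞⊞
??????????⊞⊞⊞⊞
??????????⊞⊞⊞⊞
?????⊞⊞⊞⊞⊞⊞⊞⊞⊞
?????⊞⊞⊞⊞⊞⊞⊞⊞⊞
?????∙∙⊚∙⊞⊞⊞⊞⊞
????∙∙∙∙∙⊞⊞⊞⊞⊞
????∙∙∙∙∙⊞⊞⊞⊞⊞
????∙∙∙∙∙⊞⊞⊞⊞⊞
????∙∙∙∙∙⊞⊞⊞⊞⊞
????∙∙∙∙∙⊞⊞⊞⊞⊞
?????⊞⊞⊞⊞⊞⊞⊞⊞⊞

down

??????????⊞⊞⊞⊞
??????????⊞⊞⊞⊞
??????????⊞⊞⊞⊞
??????????⊞⊞⊞⊞
?????⊞⊞⊞⊞⊞⊞⊞⊞⊞
?????⊞⊞⊞⊞⊞⊞⊞⊞⊞
?????∙∙⊕∙⊞⊞⊞⊞⊞
????∙∙∙⊚∙⊞⊞⊞⊞⊞
????∙∙∙∙∙⊞⊞⊞⊞⊞
????∙∙∙∙∙⊞⊞⊞⊞⊞
????∙∙∙∙∙⊞⊞⊞⊞⊞
????∙∙∙∙∙⊞⊞⊞⊞⊞
?????⊞⊞⊞⊞⊞⊞⊞⊞⊞
?????⊞⊞⊞⊞⊞⊞⊞⊞⊞

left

???????????⊞⊞⊞
???????????⊞⊞⊞
???????????⊞⊞⊞
???????????⊞⊞⊞
??????⊞⊞⊞⊞⊞⊞⊞⊞
?????⊞⊞⊞⊞⊞⊞⊞⊞⊞
?????∙∙∙⊕∙⊞⊞⊞⊞
?????∙∙⊚∙∙⊞⊞⊞⊞
?????∙∙∙∙∙⊞⊞⊞⊞
?????∙∙∙∙∙⊞⊞⊞⊞
?????∙∙∙∙∙⊞⊞⊞⊞
?????∙∙∙∙∙⊞⊞⊞⊞
??????⊞⊞⊞⊞⊞⊞⊞⊞
??????⊞⊞⊞⊞⊞⊞⊞⊞

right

??????????⊞⊞⊞⊞
??????????⊞⊞⊞⊞
??????????⊞⊞⊞⊞
??????????⊞⊞⊞⊞
?????⊞⊞⊞⊞⊞⊞⊞⊞⊞
????⊞⊞⊞⊞⊞⊞⊞⊞⊞⊞
????∙∙∙⊕∙⊞⊞⊞⊞⊞
????∙∙∙⊚∙⊞⊞⊞⊞⊞
????∙∙∙∙∙⊞⊞⊞⊞⊞
????∙∙∙∙∙⊞⊞⊞⊞⊞
????∙∙∙∙∙⊞⊞⊞⊞⊞
????∙∙∙∙∙⊞⊞⊞⊞⊞
?????⊞⊞⊞⊞⊞⊞⊞⊞⊞
?????⊞⊞⊞⊞⊞⊞⊞⊞⊞

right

?????????⊞⊞⊞⊞⊞
?????????⊞⊞⊞⊞⊞
?????????⊞⊞⊞⊞⊞
?????????⊞⊞⊞⊞⊞
????⊞⊞⊞⊞⊞⊞⊞⊞⊞⊞
???⊞⊞⊞⊞⊞⊞⊞⊞⊞⊞⊞
???∙∙∙⊕∙⊞⊞⊞⊞⊞⊞
???∙∙∙∙⊚⊞⊞⊞⊞⊞⊞
???∙∙∙∙∙⊞⊞⊞⊞⊞⊞
???∙∙∙∙∙⊞⊞⊞⊞⊞⊞
???∙∙∙∙∙⊞⊞⊞⊞⊞⊞
???∙∙∙∙∙⊞⊞⊞⊞⊞⊞
????⊞⊞⊞⊞⊞⊞⊞⊞⊞⊞
????⊞⊞⊞⊞⊞⊞⊞⊞⊞⊞

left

??????????⊞⊞⊞⊞
??????????⊞⊞⊞⊞
??????????⊞⊞⊞⊞
??????????⊞⊞⊞⊞
?????⊞⊞⊞⊞⊞⊞⊞⊞⊞
????⊞⊞⊞⊞⊞⊞⊞⊞⊞⊞
????∙∙∙⊕∙⊞⊞⊞⊞⊞
????∙∙∙⊚∙⊞⊞⊞⊞⊞
????∙∙∙∙∙⊞⊞⊞⊞⊞
????∙∙∙∙∙⊞⊞⊞⊞⊞
????∙∙∙∙∙⊞⊞⊞⊞⊞
????∙∙∙∙∙⊞⊞⊞⊞⊞
?????⊞⊞⊞⊞⊞⊞⊞⊞⊞
?????⊞⊞⊞⊞⊞⊞⊞⊞⊞

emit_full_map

?⊞⊞⊞⊞⊞
⊞⊞⊞⊞⊞⊞
∙∙∙⊕∙⊞
∙∙∙⊚∙⊞
∙∙∙∙∙⊞
∙∙∙∙∙⊞
∙∙∙∙∙⊞
∙∙∙∙∙⊞
?⊞⊞⊞⊞⊞
?⊞⊞⊞⊞⊞


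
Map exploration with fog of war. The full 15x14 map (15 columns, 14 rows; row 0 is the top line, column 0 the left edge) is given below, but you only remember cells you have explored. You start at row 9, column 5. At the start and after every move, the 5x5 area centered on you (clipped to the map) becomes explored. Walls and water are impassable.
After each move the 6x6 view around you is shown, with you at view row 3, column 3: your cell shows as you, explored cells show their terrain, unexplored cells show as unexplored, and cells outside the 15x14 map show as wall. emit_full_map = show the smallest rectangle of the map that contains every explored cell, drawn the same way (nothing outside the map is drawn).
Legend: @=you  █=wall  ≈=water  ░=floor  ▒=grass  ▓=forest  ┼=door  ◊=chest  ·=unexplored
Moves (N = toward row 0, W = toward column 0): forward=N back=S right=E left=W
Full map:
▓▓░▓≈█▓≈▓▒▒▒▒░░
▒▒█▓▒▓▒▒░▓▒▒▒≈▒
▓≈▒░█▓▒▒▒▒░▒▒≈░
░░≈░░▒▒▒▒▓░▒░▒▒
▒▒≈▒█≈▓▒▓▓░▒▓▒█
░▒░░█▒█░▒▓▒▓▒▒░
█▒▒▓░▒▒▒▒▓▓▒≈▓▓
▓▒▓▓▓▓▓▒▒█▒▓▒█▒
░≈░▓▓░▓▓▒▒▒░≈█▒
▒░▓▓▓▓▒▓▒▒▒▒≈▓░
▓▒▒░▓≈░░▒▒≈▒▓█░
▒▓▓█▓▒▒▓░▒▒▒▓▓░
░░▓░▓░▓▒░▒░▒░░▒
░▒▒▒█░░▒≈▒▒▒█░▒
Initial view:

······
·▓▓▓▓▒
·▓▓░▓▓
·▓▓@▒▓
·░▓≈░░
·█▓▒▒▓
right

······
▓▓▓▓▒▒
▓▓░▓▓▒
▓▓▓@▓▒
░▓≈░░▒
█▓▒▒▓░

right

······
▓▓▓▒▒█
▓░▓▓▒▒
▓▓▒@▒▒
▓≈░░▒▒
▓▒▒▓░▒

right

······
▓▓▒▒█▒
░▓▓▒▒▒
▓▒▓@▒▒
≈░░▒▒≈
▒▒▓░▒▒

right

······
▓▒▒█▒▓
▓▓▒▒▒░
▒▓▒@▒▒
░░▒▒≈▒
▒▓░▒▒▒

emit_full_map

▓▓▓▓▒▒█▒▓
▓▓░▓▓▒▒▒░
▓▓▓▒▓▒@▒▒
░▓≈░░▒▒≈▒
█▓▒▒▓░▒▒▒

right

······
▒▒█▒▓▒
▓▒▒▒░≈
▓▒▒@▒≈
░▒▒≈▒▓
▓░▒▒▒▓

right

······
▒█▒▓▒█
▒▒▒░≈█
▒▒▒@≈▓
▒▒≈▒▓█
░▒▒▒▓▓

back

▒█▒▓▒█
▒▒▒░≈█
▒▒▒▒≈▓
▒▒≈@▓█
░▒▒▒▓▓
·▒░▒░░

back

▒▒▒░≈█
▒▒▒▒≈▓
▒▒≈▒▓█
░▒▒@▓▓
·▒░▒░░
·▒▒▒█░

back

▒▒▒▒≈▓
▒▒≈▒▓█
░▒▒▒▓▓
·▒░@░░
·▒▒▒█░
██████

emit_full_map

▓▓▓▓▒▒█▒▓▒█
▓▓░▓▓▒▒▒░≈█
▓▓▓▒▓▒▒▒▒≈▓
░▓≈░░▒▒≈▒▓█
█▓▒▒▓░▒▒▒▓▓
······▒░@░░
······▒▒▒█░
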